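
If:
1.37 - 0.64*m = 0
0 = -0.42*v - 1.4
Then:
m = 2.14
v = -3.33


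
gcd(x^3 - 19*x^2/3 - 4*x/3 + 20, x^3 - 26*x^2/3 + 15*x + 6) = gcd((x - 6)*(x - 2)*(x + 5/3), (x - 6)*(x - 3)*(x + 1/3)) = x - 6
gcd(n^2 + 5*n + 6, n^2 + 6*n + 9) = n + 3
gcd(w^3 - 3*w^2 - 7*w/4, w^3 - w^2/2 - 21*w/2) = w^2 - 7*w/2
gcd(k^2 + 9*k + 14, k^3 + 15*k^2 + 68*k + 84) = k^2 + 9*k + 14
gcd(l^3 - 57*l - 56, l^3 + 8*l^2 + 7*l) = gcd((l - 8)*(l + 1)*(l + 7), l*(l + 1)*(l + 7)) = l^2 + 8*l + 7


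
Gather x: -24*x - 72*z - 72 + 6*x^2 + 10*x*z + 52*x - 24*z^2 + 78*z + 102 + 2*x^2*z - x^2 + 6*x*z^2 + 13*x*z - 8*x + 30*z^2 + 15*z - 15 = x^2*(2*z + 5) + x*(6*z^2 + 23*z + 20) + 6*z^2 + 21*z + 15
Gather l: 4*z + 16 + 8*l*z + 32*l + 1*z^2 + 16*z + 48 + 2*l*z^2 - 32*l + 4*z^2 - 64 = l*(2*z^2 + 8*z) + 5*z^2 + 20*z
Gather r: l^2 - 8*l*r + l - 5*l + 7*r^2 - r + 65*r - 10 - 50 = l^2 - 4*l + 7*r^2 + r*(64 - 8*l) - 60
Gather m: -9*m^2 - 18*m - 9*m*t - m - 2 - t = -9*m^2 + m*(-9*t - 19) - t - 2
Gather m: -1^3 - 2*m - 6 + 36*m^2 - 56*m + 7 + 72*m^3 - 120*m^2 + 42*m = 72*m^3 - 84*m^2 - 16*m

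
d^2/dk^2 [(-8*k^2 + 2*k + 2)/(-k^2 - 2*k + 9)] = 4*(-9*k^3 + 105*k^2 - 33*k + 293)/(k^6 + 6*k^5 - 15*k^4 - 100*k^3 + 135*k^2 + 486*k - 729)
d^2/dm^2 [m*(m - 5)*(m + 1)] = 6*m - 8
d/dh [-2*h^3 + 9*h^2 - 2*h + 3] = -6*h^2 + 18*h - 2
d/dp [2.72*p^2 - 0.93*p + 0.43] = 5.44*p - 0.93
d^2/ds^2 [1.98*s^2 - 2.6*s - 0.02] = 3.96000000000000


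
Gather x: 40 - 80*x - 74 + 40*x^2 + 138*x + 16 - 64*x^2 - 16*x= -24*x^2 + 42*x - 18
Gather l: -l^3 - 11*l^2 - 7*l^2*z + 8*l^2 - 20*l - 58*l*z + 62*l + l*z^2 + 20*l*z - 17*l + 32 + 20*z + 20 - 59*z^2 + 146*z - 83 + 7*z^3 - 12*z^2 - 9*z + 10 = -l^3 + l^2*(-7*z - 3) + l*(z^2 - 38*z + 25) + 7*z^3 - 71*z^2 + 157*z - 21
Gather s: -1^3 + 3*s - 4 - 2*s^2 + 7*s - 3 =-2*s^2 + 10*s - 8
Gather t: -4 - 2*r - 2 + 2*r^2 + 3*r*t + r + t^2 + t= 2*r^2 - r + t^2 + t*(3*r + 1) - 6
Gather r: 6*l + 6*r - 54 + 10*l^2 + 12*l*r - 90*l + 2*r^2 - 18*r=10*l^2 - 84*l + 2*r^2 + r*(12*l - 12) - 54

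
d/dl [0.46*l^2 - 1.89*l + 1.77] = 0.92*l - 1.89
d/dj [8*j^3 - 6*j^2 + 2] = 12*j*(2*j - 1)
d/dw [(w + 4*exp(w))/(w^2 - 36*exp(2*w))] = (-2*(w + 4*exp(w))*(w - 36*exp(2*w)) + (w^2 - 36*exp(2*w))*(4*exp(w) + 1))/(w^2 - 36*exp(2*w))^2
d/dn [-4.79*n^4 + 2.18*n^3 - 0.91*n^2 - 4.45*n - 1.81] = -19.16*n^3 + 6.54*n^2 - 1.82*n - 4.45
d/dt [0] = 0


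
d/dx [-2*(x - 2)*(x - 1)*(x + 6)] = -6*x^2 - 12*x + 32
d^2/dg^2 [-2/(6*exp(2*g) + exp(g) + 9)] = 2*(-2*(12*exp(g) + 1)^2*exp(g) + (24*exp(g) + 1)*(6*exp(2*g) + exp(g) + 9))*exp(g)/(6*exp(2*g) + exp(g) + 9)^3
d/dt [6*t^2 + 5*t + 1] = 12*t + 5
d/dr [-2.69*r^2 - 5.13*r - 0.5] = -5.38*r - 5.13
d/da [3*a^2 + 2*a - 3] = 6*a + 2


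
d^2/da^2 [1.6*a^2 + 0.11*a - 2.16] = 3.20000000000000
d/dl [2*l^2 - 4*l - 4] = 4*l - 4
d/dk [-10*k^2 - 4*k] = -20*k - 4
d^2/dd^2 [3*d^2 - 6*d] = 6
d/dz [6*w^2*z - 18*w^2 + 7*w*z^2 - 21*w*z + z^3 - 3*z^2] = 6*w^2 + 14*w*z - 21*w + 3*z^2 - 6*z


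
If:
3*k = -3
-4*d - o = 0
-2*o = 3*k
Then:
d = -3/8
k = -1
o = 3/2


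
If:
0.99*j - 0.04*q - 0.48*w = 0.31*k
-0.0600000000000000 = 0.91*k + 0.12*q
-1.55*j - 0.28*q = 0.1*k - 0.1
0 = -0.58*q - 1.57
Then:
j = 0.53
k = 0.29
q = -2.71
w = 1.14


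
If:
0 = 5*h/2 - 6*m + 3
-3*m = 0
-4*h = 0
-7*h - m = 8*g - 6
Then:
No Solution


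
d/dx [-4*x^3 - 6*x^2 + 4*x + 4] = -12*x^2 - 12*x + 4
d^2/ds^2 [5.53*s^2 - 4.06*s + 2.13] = 11.0600000000000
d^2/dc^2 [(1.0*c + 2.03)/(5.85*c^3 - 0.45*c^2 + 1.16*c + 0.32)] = (205.335*c^5 + 817.865099999999*c^4 - 98.6706*c^3 + 62.65593*c^2 - 28.29492*c + 5.305376)/(200.201625*c^9 - 46.200375*c^8 + 122.648175*c^7 + 14.440275*c^6 + 19.26558*c^5 + 11.40696*c^4 + 2.355776*c^3 + 1.153536*c^2 + 0.356352*c + 0.032768)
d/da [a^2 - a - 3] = 2*a - 1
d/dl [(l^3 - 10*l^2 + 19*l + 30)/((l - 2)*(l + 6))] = (l^4 + 8*l^3 - 95*l^2 + 180*l - 348)/(l^4 + 8*l^3 - 8*l^2 - 96*l + 144)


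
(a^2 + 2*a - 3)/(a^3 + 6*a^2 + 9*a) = (a - 1)/(a*(a + 3))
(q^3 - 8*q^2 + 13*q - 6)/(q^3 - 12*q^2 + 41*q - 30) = (q - 1)/(q - 5)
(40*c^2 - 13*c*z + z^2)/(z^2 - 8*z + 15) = (40*c^2 - 13*c*z + z^2)/(z^2 - 8*z + 15)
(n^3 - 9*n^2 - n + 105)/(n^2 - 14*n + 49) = (n^2 - 2*n - 15)/(n - 7)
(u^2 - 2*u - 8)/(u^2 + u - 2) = (u - 4)/(u - 1)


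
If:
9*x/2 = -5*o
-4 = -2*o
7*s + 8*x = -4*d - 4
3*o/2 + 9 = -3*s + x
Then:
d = 317/27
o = 2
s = -128/27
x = -20/9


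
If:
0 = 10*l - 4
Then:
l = 2/5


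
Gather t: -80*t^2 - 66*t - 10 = -80*t^2 - 66*t - 10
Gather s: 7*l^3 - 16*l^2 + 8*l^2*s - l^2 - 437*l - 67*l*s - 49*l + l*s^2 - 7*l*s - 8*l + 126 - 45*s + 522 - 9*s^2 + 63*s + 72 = 7*l^3 - 17*l^2 - 494*l + s^2*(l - 9) + s*(8*l^2 - 74*l + 18) + 720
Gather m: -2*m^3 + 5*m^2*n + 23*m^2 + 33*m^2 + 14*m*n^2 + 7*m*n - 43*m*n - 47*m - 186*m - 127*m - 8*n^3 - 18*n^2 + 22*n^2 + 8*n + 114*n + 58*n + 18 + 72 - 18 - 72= -2*m^3 + m^2*(5*n + 56) + m*(14*n^2 - 36*n - 360) - 8*n^3 + 4*n^2 + 180*n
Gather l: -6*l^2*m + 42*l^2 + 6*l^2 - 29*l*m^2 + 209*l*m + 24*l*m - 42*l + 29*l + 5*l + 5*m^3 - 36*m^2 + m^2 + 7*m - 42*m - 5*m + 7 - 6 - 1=l^2*(48 - 6*m) + l*(-29*m^2 + 233*m - 8) + 5*m^3 - 35*m^2 - 40*m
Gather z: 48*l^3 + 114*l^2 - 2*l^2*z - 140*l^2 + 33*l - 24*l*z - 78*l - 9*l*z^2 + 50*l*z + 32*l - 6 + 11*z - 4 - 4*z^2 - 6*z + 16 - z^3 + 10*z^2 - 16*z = 48*l^3 - 26*l^2 - 13*l - z^3 + z^2*(6 - 9*l) + z*(-2*l^2 + 26*l - 11) + 6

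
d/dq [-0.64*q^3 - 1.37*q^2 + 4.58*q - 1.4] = -1.92*q^2 - 2.74*q + 4.58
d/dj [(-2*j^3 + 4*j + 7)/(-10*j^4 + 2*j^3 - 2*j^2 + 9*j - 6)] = (-20*j^6 + 124*j^4 + 228*j^3 + 2*j^2 + 28*j - 87)/(100*j^8 - 40*j^7 + 44*j^6 - 188*j^5 + 160*j^4 - 60*j^3 + 105*j^2 - 108*j + 36)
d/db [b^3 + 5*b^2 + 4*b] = 3*b^2 + 10*b + 4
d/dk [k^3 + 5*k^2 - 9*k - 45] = 3*k^2 + 10*k - 9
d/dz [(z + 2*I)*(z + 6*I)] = 2*z + 8*I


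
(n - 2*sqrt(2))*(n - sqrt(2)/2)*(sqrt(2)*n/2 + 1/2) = sqrt(2)*n^3/2 - 2*n^2 - sqrt(2)*n/4 + 1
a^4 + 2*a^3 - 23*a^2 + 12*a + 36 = (a - 3)*(a - 2)*(a + 1)*(a + 6)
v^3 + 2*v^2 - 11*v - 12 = (v - 3)*(v + 1)*(v + 4)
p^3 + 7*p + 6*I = (p - 3*I)*(p + I)*(p + 2*I)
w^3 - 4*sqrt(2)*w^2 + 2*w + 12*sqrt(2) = (w - 3*sqrt(2))*(w - 2*sqrt(2))*(w + sqrt(2))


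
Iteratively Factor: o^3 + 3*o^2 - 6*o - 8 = (o - 2)*(o^2 + 5*o + 4) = (o - 2)*(o + 4)*(o + 1)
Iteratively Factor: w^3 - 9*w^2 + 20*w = (w - 4)*(w^2 - 5*w) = (w - 5)*(w - 4)*(w)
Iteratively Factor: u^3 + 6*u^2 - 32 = (u + 4)*(u^2 + 2*u - 8) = (u + 4)^2*(u - 2)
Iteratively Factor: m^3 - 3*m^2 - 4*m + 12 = (m - 3)*(m^2 - 4) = (m - 3)*(m + 2)*(m - 2)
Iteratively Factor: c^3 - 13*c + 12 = (c - 1)*(c^2 + c - 12) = (c - 1)*(c + 4)*(c - 3)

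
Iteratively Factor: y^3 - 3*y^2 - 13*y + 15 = (y - 1)*(y^2 - 2*y - 15) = (y - 5)*(y - 1)*(y + 3)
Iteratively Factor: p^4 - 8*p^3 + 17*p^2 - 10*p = (p)*(p^3 - 8*p^2 + 17*p - 10) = p*(p - 2)*(p^2 - 6*p + 5) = p*(p - 5)*(p - 2)*(p - 1)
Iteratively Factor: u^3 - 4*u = (u - 2)*(u^2 + 2*u) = u*(u - 2)*(u + 2)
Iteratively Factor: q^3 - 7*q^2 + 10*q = (q - 2)*(q^2 - 5*q) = (q - 5)*(q - 2)*(q)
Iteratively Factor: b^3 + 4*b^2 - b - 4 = (b + 1)*(b^2 + 3*b - 4) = (b + 1)*(b + 4)*(b - 1)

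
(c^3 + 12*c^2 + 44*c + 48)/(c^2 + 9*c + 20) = (c^2 + 8*c + 12)/(c + 5)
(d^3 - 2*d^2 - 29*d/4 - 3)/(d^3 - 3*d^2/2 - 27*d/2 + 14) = (4*d^2 + 8*d + 3)/(2*(2*d^2 + 5*d - 7))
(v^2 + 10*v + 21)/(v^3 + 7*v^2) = (v + 3)/v^2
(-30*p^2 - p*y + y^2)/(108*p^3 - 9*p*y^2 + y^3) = (5*p + y)/(-18*p^2 - 3*p*y + y^2)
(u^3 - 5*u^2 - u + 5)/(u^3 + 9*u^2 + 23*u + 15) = (u^2 - 6*u + 5)/(u^2 + 8*u + 15)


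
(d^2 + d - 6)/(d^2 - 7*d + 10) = (d + 3)/(d - 5)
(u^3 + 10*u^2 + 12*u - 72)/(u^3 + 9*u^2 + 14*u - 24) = (u^2 + 4*u - 12)/(u^2 + 3*u - 4)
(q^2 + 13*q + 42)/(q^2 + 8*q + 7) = (q + 6)/(q + 1)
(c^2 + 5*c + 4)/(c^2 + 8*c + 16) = (c + 1)/(c + 4)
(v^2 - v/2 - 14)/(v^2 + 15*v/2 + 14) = (v - 4)/(v + 4)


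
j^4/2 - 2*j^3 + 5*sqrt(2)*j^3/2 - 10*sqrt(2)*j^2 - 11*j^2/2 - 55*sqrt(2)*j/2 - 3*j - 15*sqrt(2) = (j/2 + 1/2)*(j - 6)*(j + 1)*(j + 5*sqrt(2))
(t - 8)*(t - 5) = t^2 - 13*t + 40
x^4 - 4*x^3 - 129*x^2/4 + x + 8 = (x - 8)*(x - 1/2)*(x + 1/2)*(x + 4)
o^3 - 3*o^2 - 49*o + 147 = (o - 7)*(o - 3)*(o + 7)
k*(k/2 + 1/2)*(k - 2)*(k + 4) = k^4/2 + 3*k^3/2 - 3*k^2 - 4*k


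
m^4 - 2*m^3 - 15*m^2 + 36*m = m*(m - 3)^2*(m + 4)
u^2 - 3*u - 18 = (u - 6)*(u + 3)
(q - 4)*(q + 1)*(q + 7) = q^3 + 4*q^2 - 25*q - 28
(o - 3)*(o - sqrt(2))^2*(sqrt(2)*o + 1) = sqrt(2)*o^4 - 3*sqrt(2)*o^3 - 3*o^3 + 9*o^2 + 2*o - 6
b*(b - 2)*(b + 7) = b^3 + 5*b^2 - 14*b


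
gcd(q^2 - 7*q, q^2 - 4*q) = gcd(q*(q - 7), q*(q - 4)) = q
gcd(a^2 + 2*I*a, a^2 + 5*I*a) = a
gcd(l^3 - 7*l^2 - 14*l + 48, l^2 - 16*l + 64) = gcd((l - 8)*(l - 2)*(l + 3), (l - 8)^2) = l - 8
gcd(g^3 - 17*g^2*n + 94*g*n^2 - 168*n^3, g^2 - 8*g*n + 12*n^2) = g - 6*n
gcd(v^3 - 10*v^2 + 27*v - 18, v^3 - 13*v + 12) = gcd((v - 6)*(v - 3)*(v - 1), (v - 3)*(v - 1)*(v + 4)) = v^2 - 4*v + 3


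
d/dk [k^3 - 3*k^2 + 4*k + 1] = 3*k^2 - 6*k + 4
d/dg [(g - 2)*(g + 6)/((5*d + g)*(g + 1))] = (-(5*d + g)*(g - 2)*(g + 6) + 2*(5*d + g)*(g + 1)*(g + 2) - (g - 2)*(g + 1)*(g + 6))/((5*d + g)^2*(g + 1)^2)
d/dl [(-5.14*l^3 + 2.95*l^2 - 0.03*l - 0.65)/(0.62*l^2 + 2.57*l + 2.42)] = (-3.1868*l^4 - 26.4196*l^3 - 29.7163*l^2 + 15.084*l + 1.5979)/(0.3844*l^4 + 3.1868*l^3 + 9.6057*l^2 + 12.4388*l + 5.8564)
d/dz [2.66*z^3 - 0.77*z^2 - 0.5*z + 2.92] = 7.98*z^2 - 1.54*z - 0.5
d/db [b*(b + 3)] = 2*b + 3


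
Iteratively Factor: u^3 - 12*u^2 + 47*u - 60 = (u - 3)*(u^2 - 9*u + 20) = (u - 4)*(u - 3)*(u - 5)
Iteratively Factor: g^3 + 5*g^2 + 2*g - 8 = (g + 4)*(g^2 + g - 2) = (g + 2)*(g + 4)*(g - 1)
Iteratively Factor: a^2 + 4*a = (a + 4)*(a)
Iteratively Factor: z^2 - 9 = (z + 3)*(z - 3)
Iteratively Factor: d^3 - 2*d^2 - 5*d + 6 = (d - 1)*(d^2 - d - 6) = (d - 3)*(d - 1)*(d + 2)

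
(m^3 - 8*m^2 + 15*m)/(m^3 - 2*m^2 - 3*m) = (m - 5)/(m + 1)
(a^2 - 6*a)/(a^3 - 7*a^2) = (a - 6)/(a*(a - 7))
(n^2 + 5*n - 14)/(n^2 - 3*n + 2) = (n + 7)/(n - 1)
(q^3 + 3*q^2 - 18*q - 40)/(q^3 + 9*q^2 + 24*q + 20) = (q - 4)/(q + 2)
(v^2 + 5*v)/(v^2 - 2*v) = (v + 5)/(v - 2)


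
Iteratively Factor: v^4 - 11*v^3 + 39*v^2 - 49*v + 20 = (v - 1)*(v^3 - 10*v^2 + 29*v - 20) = (v - 4)*(v - 1)*(v^2 - 6*v + 5) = (v - 4)*(v - 1)^2*(v - 5)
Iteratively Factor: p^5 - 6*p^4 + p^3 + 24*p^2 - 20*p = (p - 5)*(p^4 - p^3 - 4*p^2 + 4*p) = (p - 5)*(p - 2)*(p^3 + p^2 - 2*p) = (p - 5)*(p - 2)*(p + 2)*(p^2 - p) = p*(p - 5)*(p - 2)*(p + 2)*(p - 1)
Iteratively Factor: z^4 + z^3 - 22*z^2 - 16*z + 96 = (z + 3)*(z^3 - 2*z^2 - 16*z + 32) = (z + 3)*(z + 4)*(z^2 - 6*z + 8) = (z - 4)*(z + 3)*(z + 4)*(z - 2)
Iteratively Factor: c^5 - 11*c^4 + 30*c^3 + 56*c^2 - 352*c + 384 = (c + 3)*(c^4 - 14*c^3 + 72*c^2 - 160*c + 128) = (c - 4)*(c + 3)*(c^3 - 10*c^2 + 32*c - 32) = (c - 4)^2*(c + 3)*(c^2 - 6*c + 8) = (c - 4)^2*(c - 2)*(c + 3)*(c - 4)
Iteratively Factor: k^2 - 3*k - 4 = (k + 1)*(k - 4)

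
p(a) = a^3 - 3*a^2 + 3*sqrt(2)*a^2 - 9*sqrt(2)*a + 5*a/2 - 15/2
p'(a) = 3*a^2 - 6*a + 6*sqrt(2)*a - 9*sqrt(2) + 5/2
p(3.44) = 12.73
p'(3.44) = 33.82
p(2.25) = -12.83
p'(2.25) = 10.55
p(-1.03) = 3.26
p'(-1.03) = -9.61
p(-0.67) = -0.39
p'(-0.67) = -10.55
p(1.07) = -15.80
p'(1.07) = -4.13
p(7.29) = 371.40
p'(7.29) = 167.32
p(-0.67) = -0.39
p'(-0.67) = -10.55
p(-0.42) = -3.06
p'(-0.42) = -10.74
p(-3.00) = 7.37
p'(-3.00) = 9.32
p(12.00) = 1776.71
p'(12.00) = 451.60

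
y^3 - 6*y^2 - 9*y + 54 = (y - 6)*(y - 3)*(y + 3)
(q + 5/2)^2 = q^2 + 5*q + 25/4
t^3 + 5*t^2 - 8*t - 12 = (t - 2)*(t + 1)*(t + 6)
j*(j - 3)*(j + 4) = j^3 + j^2 - 12*j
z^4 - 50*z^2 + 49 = (z - 7)*(z - 1)*(z + 1)*(z + 7)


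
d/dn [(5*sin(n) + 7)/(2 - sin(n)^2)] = (5*sin(n)^2 + 14*sin(n) + 10)*cos(n)/(sin(n)^2 - 2)^2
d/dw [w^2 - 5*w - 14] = 2*w - 5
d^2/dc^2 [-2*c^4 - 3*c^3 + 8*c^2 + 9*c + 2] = -24*c^2 - 18*c + 16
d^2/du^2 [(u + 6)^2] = 2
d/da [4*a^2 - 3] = 8*a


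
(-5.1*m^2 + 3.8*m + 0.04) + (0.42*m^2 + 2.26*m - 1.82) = -4.68*m^2 + 6.06*m - 1.78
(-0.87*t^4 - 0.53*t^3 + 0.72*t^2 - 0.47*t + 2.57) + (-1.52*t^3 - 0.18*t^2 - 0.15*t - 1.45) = -0.87*t^4 - 2.05*t^3 + 0.54*t^2 - 0.62*t + 1.12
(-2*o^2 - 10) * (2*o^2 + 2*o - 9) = -4*o^4 - 4*o^3 - 2*o^2 - 20*o + 90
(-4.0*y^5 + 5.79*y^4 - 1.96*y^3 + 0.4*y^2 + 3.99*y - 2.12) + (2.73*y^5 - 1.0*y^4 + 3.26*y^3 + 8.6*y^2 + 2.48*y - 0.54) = -1.27*y^5 + 4.79*y^4 + 1.3*y^3 + 9.0*y^2 + 6.47*y - 2.66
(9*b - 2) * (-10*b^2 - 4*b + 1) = -90*b^3 - 16*b^2 + 17*b - 2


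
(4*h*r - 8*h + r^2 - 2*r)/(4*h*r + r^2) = (r - 2)/r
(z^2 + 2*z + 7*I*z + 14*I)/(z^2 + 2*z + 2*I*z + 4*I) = (z + 7*I)/(z + 2*I)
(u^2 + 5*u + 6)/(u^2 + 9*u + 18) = (u + 2)/(u + 6)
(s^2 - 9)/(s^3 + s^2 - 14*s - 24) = (s - 3)/(s^2 - 2*s - 8)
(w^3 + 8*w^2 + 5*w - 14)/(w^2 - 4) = (w^2 + 6*w - 7)/(w - 2)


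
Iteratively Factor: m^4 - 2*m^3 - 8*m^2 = (m)*(m^3 - 2*m^2 - 8*m) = m*(m + 2)*(m^2 - 4*m) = m^2*(m + 2)*(m - 4)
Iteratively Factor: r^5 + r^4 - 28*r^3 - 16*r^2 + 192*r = (r - 4)*(r^4 + 5*r^3 - 8*r^2 - 48*r) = (r - 4)*(r + 4)*(r^3 + r^2 - 12*r) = (r - 4)*(r - 3)*(r + 4)*(r^2 + 4*r) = r*(r - 4)*(r - 3)*(r + 4)*(r + 4)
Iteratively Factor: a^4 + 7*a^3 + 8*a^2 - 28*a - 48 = (a + 4)*(a^3 + 3*a^2 - 4*a - 12) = (a - 2)*(a + 4)*(a^2 + 5*a + 6) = (a - 2)*(a + 2)*(a + 4)*(a + 3)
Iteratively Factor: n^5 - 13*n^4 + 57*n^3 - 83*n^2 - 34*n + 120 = (n + 1)*(n^4 - 14*n^3 + 71*n^2 - 154*n + 120) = (n - 2)*(n + 1)*(n^3 - 12*n^2 + 47*n - 60) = (n - 4)*(n - 2)*(n + 1)*(n^2 - 8*n + 15) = (n - 5)*(n - 4)*(n - 2)*(n + 1)*(n - 3)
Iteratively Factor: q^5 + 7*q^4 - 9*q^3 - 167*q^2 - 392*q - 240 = (q + 4)*(q^4 + 3*q^3 - 21*q^2 - 83*q - 60) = (q + 3)*(q + 4)*(q^3 - 21*q - 20) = (q + 3)*(q + 4)^2*(q^2 - 4*q - 5) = (q - 5)*(q + 3)*(q + 4)^2*(q + 1)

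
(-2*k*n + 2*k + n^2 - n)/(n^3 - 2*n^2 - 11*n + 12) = (-2*k + n)/(n^2 - n - 12)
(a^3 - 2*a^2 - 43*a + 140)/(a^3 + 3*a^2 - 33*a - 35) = (a - 4)/(a + 1)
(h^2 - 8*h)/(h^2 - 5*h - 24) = h/(h + 3)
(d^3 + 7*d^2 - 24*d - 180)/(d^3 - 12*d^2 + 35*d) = (d^2 + 12*d + 36)/(d*(d - 7))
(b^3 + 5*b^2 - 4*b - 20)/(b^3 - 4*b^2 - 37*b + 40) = (b^2 - 4)/(b^2 - 9*b + 8)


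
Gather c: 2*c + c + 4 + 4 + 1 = 3*c + 9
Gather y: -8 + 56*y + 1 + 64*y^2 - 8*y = 64*y^2 + 48*y - 7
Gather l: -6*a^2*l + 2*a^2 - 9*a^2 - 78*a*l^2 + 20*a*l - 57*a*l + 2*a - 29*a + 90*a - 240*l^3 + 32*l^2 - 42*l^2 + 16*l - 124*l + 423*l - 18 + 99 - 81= -7*a^2 + 63*a - 240*l^3 + l^2*(-78*a - 10) + l*(-6*a^2 - 37*a + 315)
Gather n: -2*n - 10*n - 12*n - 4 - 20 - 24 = -24*n - 48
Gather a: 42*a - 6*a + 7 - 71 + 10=36*a - 54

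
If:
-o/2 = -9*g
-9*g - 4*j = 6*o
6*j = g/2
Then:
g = 0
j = 0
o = 0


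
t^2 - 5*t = t*(t - 5)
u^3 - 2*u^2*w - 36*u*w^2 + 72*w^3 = (u - 6*w)*(u - 2*w)*(u + 6*w)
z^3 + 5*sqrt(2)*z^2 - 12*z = z*(z - sqrt(2))*(z + 6*sqrt(2))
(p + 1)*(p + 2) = p^2 + 3*p + 2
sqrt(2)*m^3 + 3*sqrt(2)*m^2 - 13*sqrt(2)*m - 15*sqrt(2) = (m - 3)*(m + 5)*(sqrt(2)*m + sqrt(2))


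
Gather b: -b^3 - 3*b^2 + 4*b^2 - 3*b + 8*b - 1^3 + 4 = -b^3 + b^2 + 5*b + 3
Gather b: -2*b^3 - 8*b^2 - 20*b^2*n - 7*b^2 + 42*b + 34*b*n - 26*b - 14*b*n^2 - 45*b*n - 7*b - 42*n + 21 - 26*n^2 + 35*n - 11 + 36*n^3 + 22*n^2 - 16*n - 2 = -2*b^3 + b^2*(-20*n - 15) + b*(-14*n^2 - 11*n + 9) + 36*n^3 - 4*n^2 - 23*n + 8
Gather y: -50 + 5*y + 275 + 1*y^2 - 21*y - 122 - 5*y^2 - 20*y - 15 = -4*y^2 - 36*y + 88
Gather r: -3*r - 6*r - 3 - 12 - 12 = -9*r - 27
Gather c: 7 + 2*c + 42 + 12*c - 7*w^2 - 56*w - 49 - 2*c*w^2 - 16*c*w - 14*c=c*(-2*w^2 - 16*w) - 7*w^2 - 56*w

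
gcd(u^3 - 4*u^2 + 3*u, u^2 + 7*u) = u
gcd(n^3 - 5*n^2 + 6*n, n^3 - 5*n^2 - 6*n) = n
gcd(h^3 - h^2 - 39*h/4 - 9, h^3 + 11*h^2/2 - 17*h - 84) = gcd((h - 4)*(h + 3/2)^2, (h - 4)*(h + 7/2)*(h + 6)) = h - 4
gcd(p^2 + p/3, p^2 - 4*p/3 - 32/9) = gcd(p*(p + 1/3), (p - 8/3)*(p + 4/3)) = 1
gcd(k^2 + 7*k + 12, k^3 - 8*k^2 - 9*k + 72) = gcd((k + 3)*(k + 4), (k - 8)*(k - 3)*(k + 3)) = k + 3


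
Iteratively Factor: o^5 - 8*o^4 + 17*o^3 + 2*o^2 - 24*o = (o + 1)*(o^4 - 9*o^3 + 26*o^2 - 24*o) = (o - 2)*(o + 1)*(o^3 - 7*o^2 + 12*o) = (o - 3)*(o - 2)*(o + 1)*(o^2 - 4*o) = o*(o - 3)*(o - 2)*(o + 1)*(o - 4)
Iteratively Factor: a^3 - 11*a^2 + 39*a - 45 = (a - 5)*(a^2 - 6*a + 9) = (a - 5)*(a - 3)*(a - 3)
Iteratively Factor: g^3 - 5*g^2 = (g - 5)*(g^2) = g*(g - 5)*(g)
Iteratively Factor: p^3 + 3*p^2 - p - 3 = (p + 1)*(p^2 + 2*p - 3) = (p + 1)*(p + 3)*(p - 1)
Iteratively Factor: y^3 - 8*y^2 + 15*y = (y - 5)*(y^2 - 3*y) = y*(y - 5)*(y - 3)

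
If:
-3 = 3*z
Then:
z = -1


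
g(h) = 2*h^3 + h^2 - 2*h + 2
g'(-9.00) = 466.00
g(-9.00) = -1357.00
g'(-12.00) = 838.00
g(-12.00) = -3286.00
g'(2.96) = 56.49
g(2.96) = 56.71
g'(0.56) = 1.00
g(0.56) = 1.54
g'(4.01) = 102.50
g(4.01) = 139.02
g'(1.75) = 19.88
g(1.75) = 12.28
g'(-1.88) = 15.45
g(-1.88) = -3.99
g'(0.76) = 2.99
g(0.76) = 1.94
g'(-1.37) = 6.52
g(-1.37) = 1.47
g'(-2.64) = 34.54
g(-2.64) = -22.55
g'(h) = 6*h^2 + 2*h - 2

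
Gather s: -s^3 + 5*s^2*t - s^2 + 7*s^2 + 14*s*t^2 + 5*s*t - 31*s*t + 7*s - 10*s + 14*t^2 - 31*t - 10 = -s^3 + s^2*(5*t + 6) + s*(14*t^2 - 26*t - 3) + 14*t^2 - 31*t - 10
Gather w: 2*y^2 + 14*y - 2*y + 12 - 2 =2*y^2 + 12*y + 10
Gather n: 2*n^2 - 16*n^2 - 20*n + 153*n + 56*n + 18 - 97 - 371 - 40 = -14*n^2 + 189*n - 490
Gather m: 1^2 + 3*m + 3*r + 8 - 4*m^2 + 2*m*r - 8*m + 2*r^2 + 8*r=-4*m^2 + m*(2*r - 5) + 2*r^2 + 11*r + 9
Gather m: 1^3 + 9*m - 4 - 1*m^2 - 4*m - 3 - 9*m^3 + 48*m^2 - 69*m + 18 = -9*m^3 + 47*m^2 - 64*m + 12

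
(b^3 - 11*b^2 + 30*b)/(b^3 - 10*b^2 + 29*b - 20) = b*(b - 6)/(b^2 - 5*b + 4)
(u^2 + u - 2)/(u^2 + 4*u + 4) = (u - 1)/(u + 2)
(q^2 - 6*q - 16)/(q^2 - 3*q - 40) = (q + 2)/(q + 5)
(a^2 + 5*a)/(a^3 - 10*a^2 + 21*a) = (a + 5)/(a^2 - 10*a + 21)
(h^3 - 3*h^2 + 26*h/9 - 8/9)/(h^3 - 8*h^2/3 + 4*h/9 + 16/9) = (3*h^2 - 5*h + 2)/(3*h^2 - 4*h - 4)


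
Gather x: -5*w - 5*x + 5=-5*w - 5*x + 5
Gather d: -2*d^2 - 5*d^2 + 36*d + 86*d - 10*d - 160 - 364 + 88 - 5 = -7*d^2 + 112*d - 441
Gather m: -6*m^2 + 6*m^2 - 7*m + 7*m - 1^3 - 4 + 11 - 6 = 0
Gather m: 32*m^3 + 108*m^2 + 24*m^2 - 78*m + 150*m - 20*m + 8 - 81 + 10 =32*m^3 + 132*m^2 + 52*m - 63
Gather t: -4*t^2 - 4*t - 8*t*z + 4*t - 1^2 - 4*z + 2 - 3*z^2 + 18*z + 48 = -4*t^2 - 8*t*z - 3*z^2 + 14*z + 49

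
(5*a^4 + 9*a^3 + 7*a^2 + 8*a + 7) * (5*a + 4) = 25*a^5 + 65*a^4 + 71*a^3 + 68*a^2 + 67*a + 28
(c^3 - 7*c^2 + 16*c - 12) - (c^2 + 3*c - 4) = c^3 - 8*c^2 + 13*c - 8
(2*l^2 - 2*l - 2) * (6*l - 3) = 12*l^3 - 18*l^2 - 6*l + 6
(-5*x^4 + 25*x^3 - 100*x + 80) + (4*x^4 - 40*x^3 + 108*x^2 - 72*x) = -x^4 - 15*x^3 + 108*x^2 - 172*x + 80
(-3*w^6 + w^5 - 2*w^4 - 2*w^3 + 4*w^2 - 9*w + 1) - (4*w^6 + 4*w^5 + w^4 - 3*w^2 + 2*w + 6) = -7*w^6 - 3*w^5 - 3*w^4 - 2*w^3 + 7*w^2 - 11*w - 5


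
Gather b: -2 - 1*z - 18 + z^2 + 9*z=z^2 + 8*z - 20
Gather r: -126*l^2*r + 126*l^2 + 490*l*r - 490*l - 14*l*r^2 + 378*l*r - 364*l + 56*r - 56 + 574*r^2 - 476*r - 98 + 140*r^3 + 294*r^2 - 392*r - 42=126*l^2 - 854*l + 140*r^3 + r^2*(868 - 14*l) + r*(-126*l^2 + 868*l - 812) - 196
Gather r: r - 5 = r - 5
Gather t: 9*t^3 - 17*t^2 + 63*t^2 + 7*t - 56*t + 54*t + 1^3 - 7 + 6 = 9*t^3 + 46*t^2 + 5*t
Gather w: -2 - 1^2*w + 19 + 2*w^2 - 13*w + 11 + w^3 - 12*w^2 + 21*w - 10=w^3 - 10*w^2 + 7*w + 18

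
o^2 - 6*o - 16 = (o - 8)*(o + 2)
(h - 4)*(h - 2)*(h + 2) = h^3 - 4*h^2 - 4*h + 16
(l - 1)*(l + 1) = l^2 - 1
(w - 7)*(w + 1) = w^2 - 6*w - 7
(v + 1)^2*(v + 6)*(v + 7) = v^4 + 15*v^3 + 69*v^2 + 97*v + 42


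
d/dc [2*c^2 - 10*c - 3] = 4*c - 10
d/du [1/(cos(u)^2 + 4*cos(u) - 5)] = 2*(cos(u) + 2)*sin(u)/(cos(u)^2 + 4*cos(u) - 5)^2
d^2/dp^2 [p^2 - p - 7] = 2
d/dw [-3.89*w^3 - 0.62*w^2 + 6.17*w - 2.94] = -11.67*w^2 - 1.24*w + 6.17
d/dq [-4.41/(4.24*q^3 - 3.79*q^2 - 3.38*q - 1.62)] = (56.0952*q^2 - 33.4278*q - 14.9058)/(-4.24*q^3 + 3.79*q^2 + 3.38*q + 1.62)^2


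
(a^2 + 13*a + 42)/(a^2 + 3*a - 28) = (a + 6)/(a - 4)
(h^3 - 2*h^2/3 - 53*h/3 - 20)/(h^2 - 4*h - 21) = (3*h^2 - 11*h - 20)/(3*(h - 7))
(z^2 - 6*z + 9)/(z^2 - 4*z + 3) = (z - 3)/(z - 1)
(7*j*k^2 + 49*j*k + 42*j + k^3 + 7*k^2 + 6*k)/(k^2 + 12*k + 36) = (7*j*k + 7*j + k^2 + k)/(k + 6)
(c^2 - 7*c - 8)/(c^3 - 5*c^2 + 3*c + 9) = (c - 8)/(c^2 - 6*c + 9)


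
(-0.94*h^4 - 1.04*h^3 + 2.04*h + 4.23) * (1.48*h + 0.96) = -1.3912*h^5 - 2.4416*h^4 - 0.9984*h^3 + 3.0192*h^2 + 8.2188*h + 4.0608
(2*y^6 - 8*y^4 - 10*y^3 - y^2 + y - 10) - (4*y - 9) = 2*y^6 - 8*y^4 - 10*y^3 - y^2 - 3*y - 1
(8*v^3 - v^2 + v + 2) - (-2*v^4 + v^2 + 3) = 2*v^4 + 8*v^3 - 2*v^2 + v - 1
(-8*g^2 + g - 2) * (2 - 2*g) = 16*g^3 - 18*g^2 + 6*g - 4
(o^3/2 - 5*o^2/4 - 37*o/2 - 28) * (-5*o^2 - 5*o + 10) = -5*o^5/2 + 15*o^4/4 + 415*o^3/4 + 220*o^2 - 45*o - 280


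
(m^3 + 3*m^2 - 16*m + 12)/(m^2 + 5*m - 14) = (m^2 + 5*m - 6)/(m + 7)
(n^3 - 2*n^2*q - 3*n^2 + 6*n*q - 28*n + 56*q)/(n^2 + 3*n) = (n^3 - 2*n^2*q - 3*n^2 + 6*n*q - 28*n + 56*q)/(n*(n + 3))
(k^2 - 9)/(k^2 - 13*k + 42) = (k^2 - 9)/(k^2 - 13*k + 42)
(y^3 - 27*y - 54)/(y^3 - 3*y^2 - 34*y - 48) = (y^2 - 3*y - 18)/(y^2 - 6*y - 16)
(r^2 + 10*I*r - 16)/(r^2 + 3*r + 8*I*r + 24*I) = (r + 2*I)/(r + 3)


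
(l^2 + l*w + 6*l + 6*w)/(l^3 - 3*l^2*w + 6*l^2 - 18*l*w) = (-l - w)/(l*(-l + 3*w))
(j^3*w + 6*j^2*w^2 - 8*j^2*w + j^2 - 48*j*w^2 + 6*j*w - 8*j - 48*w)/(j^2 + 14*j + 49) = (j^3*w + 6*j^2*w^2 - 8*j^2*w + j^2 - 48*j*w^2 + 6*j*w - 8*j - 48*w)/(j^2 + 14*j + 49)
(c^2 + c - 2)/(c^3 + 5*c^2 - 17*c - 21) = (c^2 + c - 2)/(c^3 + 5*c^2 - 17*c - 21)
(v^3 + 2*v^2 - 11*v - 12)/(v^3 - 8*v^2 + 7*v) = (v^3 + 2*v^2 - 11*v - 12)/(v*(v^2 - 8*v + 7))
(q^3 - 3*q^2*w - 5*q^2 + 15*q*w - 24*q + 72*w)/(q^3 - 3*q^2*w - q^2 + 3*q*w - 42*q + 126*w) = (q^2 - 5*q - 24)/(q^2 - q - 42)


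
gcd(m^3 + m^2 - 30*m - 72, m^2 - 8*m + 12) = m - 6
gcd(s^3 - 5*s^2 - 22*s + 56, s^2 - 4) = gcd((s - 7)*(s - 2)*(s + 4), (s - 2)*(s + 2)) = s - 2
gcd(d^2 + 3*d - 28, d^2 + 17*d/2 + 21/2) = d + 7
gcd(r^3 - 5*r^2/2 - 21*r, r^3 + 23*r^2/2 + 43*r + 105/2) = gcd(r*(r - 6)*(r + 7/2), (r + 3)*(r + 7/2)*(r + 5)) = r + 7/2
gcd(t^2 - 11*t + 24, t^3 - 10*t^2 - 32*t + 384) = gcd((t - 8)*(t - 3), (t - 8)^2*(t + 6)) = t - 8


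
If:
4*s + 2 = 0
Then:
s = -1/2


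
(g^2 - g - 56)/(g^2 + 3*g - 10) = (g^2 - g - 56)/(g^2 + 3*g - 10)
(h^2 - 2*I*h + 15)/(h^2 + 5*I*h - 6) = (h - 5*I)/(h + 2*I)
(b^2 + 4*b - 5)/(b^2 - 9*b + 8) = (b + 5)/(b - 8)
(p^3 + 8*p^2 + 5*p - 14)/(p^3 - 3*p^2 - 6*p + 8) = (p + 7)/(p - 4)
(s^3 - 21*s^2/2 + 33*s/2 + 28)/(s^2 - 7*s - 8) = s - 7/2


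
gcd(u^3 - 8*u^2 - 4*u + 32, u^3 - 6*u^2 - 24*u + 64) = u^2 - 10*u + 16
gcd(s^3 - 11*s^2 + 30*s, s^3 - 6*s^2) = s^2 - 6*s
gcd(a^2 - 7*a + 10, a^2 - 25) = a - 5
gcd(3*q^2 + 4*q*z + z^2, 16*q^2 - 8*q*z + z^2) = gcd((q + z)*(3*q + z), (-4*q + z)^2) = 1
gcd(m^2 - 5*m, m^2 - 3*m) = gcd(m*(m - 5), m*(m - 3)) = m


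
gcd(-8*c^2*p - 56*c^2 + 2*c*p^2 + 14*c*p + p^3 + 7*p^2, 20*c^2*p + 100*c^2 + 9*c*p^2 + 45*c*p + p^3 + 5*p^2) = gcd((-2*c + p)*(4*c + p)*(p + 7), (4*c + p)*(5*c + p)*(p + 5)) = 4*c + p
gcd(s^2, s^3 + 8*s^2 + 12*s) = s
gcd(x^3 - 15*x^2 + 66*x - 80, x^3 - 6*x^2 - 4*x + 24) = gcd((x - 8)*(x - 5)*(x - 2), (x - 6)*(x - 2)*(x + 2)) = x - 2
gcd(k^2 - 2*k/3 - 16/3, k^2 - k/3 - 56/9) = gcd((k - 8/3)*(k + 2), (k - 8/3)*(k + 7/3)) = k - 8/3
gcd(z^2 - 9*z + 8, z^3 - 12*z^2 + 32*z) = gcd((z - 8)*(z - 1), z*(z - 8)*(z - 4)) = z - 8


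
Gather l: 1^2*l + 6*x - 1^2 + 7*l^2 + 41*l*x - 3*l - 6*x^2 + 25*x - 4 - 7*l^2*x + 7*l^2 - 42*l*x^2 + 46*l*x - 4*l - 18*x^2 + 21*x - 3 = l^2*(14 - 7*x) + l*(-42*x^2 + 87*x - 6) - 24*x^2 + 52*x - 8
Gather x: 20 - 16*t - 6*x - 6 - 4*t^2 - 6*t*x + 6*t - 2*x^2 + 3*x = -4*t^2 - 10*t - 2*x^2 + x*(-6*t - 3) + 14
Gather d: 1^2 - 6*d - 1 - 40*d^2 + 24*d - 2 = -40*d^2 + 18*d - 2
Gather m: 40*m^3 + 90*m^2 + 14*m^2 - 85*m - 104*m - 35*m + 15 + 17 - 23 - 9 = 40*m^3 + 104*m^2 - 224*m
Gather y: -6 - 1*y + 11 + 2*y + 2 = y + 7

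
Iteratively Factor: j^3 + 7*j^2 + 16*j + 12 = (j + 3)*(j^2 + 4*j + 4) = (j + 2)*(j + 3)*(j + 2)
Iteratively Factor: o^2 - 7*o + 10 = (o - 5)*(o - 2)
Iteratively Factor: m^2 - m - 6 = (m - 3)*(m + 2)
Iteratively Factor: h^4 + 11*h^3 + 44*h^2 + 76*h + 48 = (h + 3)*(h^3 + 8*h^2 + 20*h + 16) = (h + 2)*(h + 3)*(h^2 + 6*h + 8) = (h + 2)^2*(h + 3)*(h + 4)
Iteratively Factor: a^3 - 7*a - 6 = (a - 3)*(a^2 + 3*a + 2) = (a - 3)*(a + 1)*(a + 2)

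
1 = 1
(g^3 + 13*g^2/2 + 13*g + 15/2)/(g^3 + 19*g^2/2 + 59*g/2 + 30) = (g + 1)/(g + 4)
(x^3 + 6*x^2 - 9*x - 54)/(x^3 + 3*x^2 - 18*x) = (x + 3)/x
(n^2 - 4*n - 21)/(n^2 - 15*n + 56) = (n + 3)/(n - 8)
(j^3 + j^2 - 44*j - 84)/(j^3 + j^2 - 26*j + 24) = (j^2 - 5*j - 14)/(j^2 - 5*j + 4)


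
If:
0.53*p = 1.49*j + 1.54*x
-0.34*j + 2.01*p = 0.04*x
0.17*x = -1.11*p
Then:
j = 0.00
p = 0.00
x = 0.00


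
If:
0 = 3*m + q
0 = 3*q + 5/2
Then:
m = 5/18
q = -5/6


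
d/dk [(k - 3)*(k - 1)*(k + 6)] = 3*k^2 + 4*k - 21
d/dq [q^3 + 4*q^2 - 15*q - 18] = 3*q^2 + 8*q - 15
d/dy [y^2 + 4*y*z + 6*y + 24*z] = 2*y + 4*z + 6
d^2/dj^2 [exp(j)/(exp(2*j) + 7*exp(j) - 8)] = (exp(4*j) - 7*exp(3*j) + 48*exp(2*j) + 56*exp(j) + 64)*exp(j)/(exp(6*j) + 21*exp(5*j) + 123*exp(4*j) + 7*exp(3*j) - 984*exp(2*j) + 1344*exp(j) - 512)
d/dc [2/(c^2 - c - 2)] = 2*(1 - 2*c)/(-c^2 + c + 2)^2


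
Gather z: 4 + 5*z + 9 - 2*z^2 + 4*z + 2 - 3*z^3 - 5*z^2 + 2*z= -3*z^3 - 7*z^2 + 11*z + 15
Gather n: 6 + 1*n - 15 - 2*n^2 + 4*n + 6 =-2*n^2 + 5*n - 3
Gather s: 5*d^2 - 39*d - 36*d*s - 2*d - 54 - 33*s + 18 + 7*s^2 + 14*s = 5*d^2 - 41*d + 7*s^2 + s*(-36*d - 19) - 36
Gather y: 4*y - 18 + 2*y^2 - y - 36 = 2*y^2 + 3*y - 54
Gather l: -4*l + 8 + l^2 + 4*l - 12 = l^2 - 4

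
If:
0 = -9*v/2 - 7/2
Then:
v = -7/9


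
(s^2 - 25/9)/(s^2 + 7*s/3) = (9*s^2 - 25)/(3*s*(3*s + 7))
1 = 1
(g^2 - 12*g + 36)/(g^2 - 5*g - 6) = (g - 6)/(g + 1)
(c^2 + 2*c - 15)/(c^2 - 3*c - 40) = (c - 3)/(c - 8)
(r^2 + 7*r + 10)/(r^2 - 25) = (r + 2)/(r - 5)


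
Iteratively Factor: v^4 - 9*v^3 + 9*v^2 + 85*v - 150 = (v + 3)*(v^3 - 12*v^2 + 45*v - 50) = (v - 5)*(v + 3)*(v^2 - 7*v + 10) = (v - 5)^2*(v + 3)*(v - 2)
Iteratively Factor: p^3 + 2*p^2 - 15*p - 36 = (p + 3)*(p^2 - p - 12) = (p + 3)^2*(p - 4)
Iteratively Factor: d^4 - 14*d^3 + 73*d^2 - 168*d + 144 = (d - 4)*(d^3 - 10*d^2 + 33*d - 36) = (d - 4)*(d - 3)*(d^2 - 7*d + 12) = (d - 4)*(d - 3)^2*(d - 4)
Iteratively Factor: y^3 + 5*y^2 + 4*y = (y + 1)*(y^2 + 4*y) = (y + 1)*(y + 4)*(y)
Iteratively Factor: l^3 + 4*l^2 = (l)*(l^2 + 4*l) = l*(l + 4)*(l)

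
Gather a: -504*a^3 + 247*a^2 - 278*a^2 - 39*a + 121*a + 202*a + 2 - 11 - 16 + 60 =-504*a^3 - 31*a^2 + 284*a + 35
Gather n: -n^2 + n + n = -n^2 + 2*n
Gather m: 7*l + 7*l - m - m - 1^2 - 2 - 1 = 14*l - 2*m - 4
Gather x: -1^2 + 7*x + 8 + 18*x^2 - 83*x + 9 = 18*x^2 - 76*x + 16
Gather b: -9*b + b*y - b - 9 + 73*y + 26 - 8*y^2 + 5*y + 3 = b*(y - 10) - 8*y^2 + 78*y + 20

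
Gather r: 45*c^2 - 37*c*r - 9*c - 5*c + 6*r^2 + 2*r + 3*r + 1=45*c^2 - 14*c + 6*r^2 + r*(5 - 37*c) + 1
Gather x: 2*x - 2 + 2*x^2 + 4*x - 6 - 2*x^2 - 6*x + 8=0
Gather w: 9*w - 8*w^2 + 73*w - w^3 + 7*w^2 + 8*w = -w^3 - w^2 + 90*w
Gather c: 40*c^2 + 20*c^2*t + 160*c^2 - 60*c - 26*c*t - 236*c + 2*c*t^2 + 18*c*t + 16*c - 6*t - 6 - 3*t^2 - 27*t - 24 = c^2*(20*t + 200) + c*(2*t^2 - 8*t - 280) - 3*t^2 - 33*t - 30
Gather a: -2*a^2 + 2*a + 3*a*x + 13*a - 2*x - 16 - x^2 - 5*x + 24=-2*a^2 + a*(3*x + 15) - x^2 - 7*x + 8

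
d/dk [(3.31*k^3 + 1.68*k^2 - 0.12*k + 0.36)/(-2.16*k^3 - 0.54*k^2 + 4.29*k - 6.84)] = (1.8414*k^4 + 27.8814*k^3 - 58.446*k^2 - 22.5936*k - 0.7236)/(4.6656*k^6 + 2.3328*k^5 - 18.2412*k^4 + 24.9156*k^3 + 25.7913*k^2 - 58.6872*k + 46.7856)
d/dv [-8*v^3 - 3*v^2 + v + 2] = -24*v^2 - 6*v + 1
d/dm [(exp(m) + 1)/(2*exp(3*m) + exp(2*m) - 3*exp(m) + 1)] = (-(exp(m) + 1)*(6*exp(2*m) + 2*exp(m) - 3) + 2*exp(3*m) + exp(2*m) - 3*exp(m) + 1)*exp(m)/(2*exp(3*m) + exp(2*m) - 3*exp(m) + 1)^2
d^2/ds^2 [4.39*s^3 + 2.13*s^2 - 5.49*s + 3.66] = 26.34*s + 4.26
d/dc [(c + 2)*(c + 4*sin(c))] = c + (c + 2)*(4*cos(c) + 1) + 4*sin(c)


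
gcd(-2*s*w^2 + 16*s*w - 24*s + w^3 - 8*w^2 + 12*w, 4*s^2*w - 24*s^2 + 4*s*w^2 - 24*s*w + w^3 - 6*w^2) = w - 6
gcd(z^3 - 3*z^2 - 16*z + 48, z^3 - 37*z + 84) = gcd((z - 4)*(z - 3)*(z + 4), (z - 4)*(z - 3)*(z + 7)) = z^2 - 7*z + 12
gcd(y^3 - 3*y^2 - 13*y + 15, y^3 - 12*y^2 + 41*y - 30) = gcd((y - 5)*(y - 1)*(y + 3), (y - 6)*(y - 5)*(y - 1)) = y^2 - 6*y + 5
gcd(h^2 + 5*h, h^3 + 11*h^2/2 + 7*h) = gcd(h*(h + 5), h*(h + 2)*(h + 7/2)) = h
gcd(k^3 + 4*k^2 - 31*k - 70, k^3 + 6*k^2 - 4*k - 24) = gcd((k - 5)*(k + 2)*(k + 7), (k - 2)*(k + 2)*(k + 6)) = k + 2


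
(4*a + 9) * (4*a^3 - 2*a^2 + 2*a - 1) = 16*a^4 + 28*a^3 - 10*a^2 + 14*a - 9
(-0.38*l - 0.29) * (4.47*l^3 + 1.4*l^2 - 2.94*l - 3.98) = -1.6986*l^4 - 1.8283*l^3 + 0.7112*l^2 + 2.365*l + 1.1542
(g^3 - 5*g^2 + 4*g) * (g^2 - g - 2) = g^5 - 6*g^4 + 7*g^3 + 6*g^2 - 8*g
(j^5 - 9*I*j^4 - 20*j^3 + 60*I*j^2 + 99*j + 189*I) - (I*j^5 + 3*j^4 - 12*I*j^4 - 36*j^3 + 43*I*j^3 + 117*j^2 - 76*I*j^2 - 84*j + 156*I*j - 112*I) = j^5 - I*j^5 - 3*j^4 + 3*I*j^4 + 16*j^3 - 43*I*j^3 - 117*j^2 + 136*I*j^2 + 183*j - 156*I*j + 301*I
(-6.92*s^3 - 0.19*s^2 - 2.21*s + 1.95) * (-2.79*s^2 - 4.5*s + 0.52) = 19.3068*s^5 + 31.6701*s^4 + 3.4225*s^3 + 4.4057*s^2 - 9.9242*s + 1.014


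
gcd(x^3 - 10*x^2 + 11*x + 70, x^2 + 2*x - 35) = x - 5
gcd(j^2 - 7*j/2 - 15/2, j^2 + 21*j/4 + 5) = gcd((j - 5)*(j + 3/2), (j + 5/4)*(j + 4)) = 1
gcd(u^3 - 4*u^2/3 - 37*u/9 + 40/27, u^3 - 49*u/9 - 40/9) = u^2 - u - 40/9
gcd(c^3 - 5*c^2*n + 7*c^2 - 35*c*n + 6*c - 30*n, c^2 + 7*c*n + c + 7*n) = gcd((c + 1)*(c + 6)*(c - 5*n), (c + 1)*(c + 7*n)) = c + 1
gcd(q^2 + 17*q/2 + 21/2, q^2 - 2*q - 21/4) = q + 3/2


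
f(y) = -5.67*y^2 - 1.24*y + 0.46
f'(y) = -11.34*y - 1.24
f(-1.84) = -16.45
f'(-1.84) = 19.63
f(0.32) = -0.52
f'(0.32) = -4.87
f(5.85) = -200.84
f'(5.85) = -67.58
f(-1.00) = -3.97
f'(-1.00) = 10.10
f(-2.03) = -20.39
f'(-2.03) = 21.78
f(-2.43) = -30.01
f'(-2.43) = 26.32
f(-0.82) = -2.34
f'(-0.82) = 8.06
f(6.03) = -213.18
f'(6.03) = -69.62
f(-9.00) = -447.65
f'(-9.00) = 100.82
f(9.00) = -469.97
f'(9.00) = -103.30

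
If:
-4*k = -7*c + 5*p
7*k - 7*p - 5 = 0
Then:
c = 9*p/7 + 20/49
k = p + 5/7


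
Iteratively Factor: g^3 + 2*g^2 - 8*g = (g)*(g^2 + 2*g - 8) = g*(g + 4)*(g - 2)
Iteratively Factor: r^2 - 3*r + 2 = (r - 1)*(r - 2)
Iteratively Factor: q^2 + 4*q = (q + 4)*(q)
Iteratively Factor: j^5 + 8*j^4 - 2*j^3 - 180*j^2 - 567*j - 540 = (j + 3)*(j^4 + 5*j^3 - 17*j^2 - 129*j - 180) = (j + 3)^2*(j^3 + 2*j^2 - 23*j - 60) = (j - 5)*(j + 3)^2*(j^2 + 7*j + 12) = (j - 5)*(j + 3)^2*(j + 4)*(j + 3)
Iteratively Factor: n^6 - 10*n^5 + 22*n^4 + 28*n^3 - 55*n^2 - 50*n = (n)*(n^5 - 10*n^4 + 22*n^3 + 28*n^2 - 55*n - 50) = n*(n - 2)*(n^4 - 8*n^3 + 6*n^2 + 40*n + 25) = n*(n - 5)*(n - 2)*(n^3 - 3*n^2 - 9*n - 5) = n*(n - 5)^2*(n - 2)*(n^2 + 2*n + 1) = n*(n - 5)^2*(n - 2)*(n + 1)*(n + 1)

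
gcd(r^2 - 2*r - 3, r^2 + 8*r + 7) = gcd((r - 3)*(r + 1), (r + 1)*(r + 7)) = r + 1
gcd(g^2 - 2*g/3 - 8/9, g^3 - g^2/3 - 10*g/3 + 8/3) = g - 4/3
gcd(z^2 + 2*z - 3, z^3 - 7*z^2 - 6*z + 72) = z + 3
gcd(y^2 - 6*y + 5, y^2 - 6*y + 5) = y^2 - 6*y + 5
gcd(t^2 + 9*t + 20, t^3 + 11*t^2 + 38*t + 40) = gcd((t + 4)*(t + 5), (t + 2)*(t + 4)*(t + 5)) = t^2 + 9*t + 20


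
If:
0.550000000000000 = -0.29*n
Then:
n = -1.90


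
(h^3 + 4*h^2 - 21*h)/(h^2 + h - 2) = h*(h^2 + 4*h - 21)/(h^2 + h - 2)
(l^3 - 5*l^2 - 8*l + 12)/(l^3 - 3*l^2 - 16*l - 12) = (l - 1)/(l + 1)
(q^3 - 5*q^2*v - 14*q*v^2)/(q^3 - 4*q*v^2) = (q - 7*v)/(q - 2*v)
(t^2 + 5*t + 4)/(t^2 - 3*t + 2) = (t^2 + 5*t + 4)/(t^2 - 3*t + 2)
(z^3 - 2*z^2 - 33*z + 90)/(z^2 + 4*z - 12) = (z^2 - 8*z + 15)/(z - 2)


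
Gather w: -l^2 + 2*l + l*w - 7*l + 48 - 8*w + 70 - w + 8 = -l^2 - 5*l + w*(l - 9) + 126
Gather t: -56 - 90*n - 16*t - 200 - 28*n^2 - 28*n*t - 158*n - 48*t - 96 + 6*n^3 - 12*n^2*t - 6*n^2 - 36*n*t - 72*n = 6*n^3 - 34*n^2 - 320*n + t*(-12*n^2 - 64*n - 64) - 352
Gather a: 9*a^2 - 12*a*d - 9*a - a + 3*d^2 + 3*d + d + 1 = 9*a^2 + a*(-12*d - 10) + 3*d^2 + 4*d + 1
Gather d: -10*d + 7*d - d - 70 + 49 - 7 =-4*d - 28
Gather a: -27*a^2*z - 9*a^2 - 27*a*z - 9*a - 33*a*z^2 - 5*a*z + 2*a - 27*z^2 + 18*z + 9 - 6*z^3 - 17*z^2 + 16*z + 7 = a^2*(-27*z - 9) + a*(-33*z^2 - 32*z - 7) - 6*z^3 - 44*z^2 + 34*z + 16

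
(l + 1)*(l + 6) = l^2 + 7*l + 6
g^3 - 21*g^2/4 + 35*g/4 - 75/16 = (g - 5/2)*(g - 3/2)*(g - 5/4)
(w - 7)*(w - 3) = w^2 - 10*w + 21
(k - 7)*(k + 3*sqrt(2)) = k^2 - 7*k + 3*sqrt(2)*k - 21*sqrt(2)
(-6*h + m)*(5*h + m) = -30*h^2 - h*m + m^2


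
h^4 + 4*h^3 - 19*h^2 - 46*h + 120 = (h - 3)*(h - 2)*(h + 4)*(h + 5)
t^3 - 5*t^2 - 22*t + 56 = (t - 7)*(t - 2)*(t + 4)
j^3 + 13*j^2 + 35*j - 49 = (j - 1)*(j + 7)^2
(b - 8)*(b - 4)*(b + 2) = b^3 - 10*b^2 + 8*b + 64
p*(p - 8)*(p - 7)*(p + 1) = p^4 - 14*p^3 + 41*p^2 + 56*p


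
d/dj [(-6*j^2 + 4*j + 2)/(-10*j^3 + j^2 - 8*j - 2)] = 4*(-15*j^4 + 20*j^3 + 26*j^2 + 5*j + 2)/(100*j^6 - 20*j^5 + 161*j^4 + 24*j^3 + 60*j^2 + 32*j + 4)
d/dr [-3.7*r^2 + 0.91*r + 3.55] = 0.91 - 7.4*r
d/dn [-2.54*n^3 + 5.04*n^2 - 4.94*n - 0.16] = -7.62*n^2 + 10.08*n - 4.94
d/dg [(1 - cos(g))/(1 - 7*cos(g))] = -6*sin(g)/(7*cos(g) - 1)^2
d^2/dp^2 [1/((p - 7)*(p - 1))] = 2*((p - 7)^2 + (p - 7)*(p - 1) + (p - 1)^2)/((p - 7)^3*(p - 1)^3)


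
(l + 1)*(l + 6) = l^2 + 7*l + 6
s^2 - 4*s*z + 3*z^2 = (s - 3*z)*(s - z)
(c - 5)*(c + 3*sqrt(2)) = c^2 - 5*c + 3*sqrt(2)*c - 15*sqrt(2)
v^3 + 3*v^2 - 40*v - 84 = (v - 6)*(v + 2)*(v + 7)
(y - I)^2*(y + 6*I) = y^3 + 4*I*y^2 + 11*y - 6*I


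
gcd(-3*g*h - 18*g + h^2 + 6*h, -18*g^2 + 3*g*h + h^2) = 3*g - h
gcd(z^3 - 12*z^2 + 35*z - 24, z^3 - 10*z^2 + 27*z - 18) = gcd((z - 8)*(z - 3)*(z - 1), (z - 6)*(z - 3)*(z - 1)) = z^2 - 4*z + 3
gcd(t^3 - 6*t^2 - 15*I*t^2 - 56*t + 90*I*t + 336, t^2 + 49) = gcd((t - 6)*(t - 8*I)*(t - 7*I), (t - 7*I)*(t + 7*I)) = t - 7*I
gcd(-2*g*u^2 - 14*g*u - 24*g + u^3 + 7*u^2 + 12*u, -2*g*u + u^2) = -2*g + u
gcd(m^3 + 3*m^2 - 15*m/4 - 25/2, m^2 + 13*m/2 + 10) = m + 5/2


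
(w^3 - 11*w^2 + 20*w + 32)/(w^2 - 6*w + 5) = (w^3 - 11*w^2 + 20*w + 32)/(w^2 - 6*w + 5)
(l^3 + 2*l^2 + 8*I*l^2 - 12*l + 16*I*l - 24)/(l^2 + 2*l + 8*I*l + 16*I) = (l^2 + 8*I*l - 12)/(l + 8*I)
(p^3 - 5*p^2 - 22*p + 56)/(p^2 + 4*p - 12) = (p^2 - 3*p - 28)/(p + 6)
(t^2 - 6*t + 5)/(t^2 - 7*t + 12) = (t^2 - 6*t + 5)/(t^2 - 7*t + 12)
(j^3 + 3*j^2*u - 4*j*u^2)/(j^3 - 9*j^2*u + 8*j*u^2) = (-j - 4*u)/(-j + 8*u)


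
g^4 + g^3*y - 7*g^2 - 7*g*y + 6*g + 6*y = (g - 2)*(g - 1)*(g + 3)*(g + y)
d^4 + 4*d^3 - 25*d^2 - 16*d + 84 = (d - 3)*(d - 2)*(d + 2)*(d + 7)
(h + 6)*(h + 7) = h^2 + 13*h + 42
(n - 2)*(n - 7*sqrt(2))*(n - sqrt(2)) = n^3 - 8*sqrt(2)*n^2 - 2*n^2 + 14*n + 16*sqrt(2)*n - 28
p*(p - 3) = p^2 - 3*p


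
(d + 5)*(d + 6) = d^2 + 11*d + 30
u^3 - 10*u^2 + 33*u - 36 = (u - 4)*(u - 3)^2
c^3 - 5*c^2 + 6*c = c*(c - 3)*(c - 2)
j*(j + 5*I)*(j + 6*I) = j^3 + 11*I*j^2 - 30*j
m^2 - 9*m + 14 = (m - 7)*(m - 2)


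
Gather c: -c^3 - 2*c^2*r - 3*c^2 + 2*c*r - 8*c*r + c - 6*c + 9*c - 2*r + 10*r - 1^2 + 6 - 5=-c^3 + c^2*(-2*r - 3) + c*(4 - 6*r) + 8*r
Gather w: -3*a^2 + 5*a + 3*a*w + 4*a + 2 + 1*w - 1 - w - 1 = -3*a^2 + 3*a*w + 9*a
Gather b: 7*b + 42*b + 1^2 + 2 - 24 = 49*b - 21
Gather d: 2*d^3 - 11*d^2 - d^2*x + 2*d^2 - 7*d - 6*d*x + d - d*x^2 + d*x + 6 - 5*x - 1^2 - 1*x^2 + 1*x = 2*d^3 + d^2*(-x - 9) + d*(-x^2 - 5*x - 6) - x^2 - 4*x + 5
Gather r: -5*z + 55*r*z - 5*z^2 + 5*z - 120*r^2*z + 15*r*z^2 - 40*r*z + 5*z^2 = -120*r^2*z + r*(15*z^2 + 15*z)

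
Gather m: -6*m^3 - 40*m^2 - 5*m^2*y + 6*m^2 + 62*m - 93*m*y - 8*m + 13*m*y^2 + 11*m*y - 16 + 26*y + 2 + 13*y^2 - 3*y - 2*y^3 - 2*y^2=-6*m^3 + m^2*(-5*y - 34) + m*(13*y^2 - 82*y + 54) - 2*y^3 + 11*y^2 + 23*y - 14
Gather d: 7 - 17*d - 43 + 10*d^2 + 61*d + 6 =10*d^2 + 44*d - 30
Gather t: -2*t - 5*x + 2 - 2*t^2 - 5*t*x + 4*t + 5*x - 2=-2*t^2 + t*(2 - 5*x)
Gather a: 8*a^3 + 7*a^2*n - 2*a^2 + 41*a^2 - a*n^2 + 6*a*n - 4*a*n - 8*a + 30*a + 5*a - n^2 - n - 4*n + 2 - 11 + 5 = 8*a^3 + a^2*(7*n + 39) + a*(-n^2 + 2*n + 27) - n^2 - 5*n - 4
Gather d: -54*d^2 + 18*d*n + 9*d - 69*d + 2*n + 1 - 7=-54*d^2 + d*(18*n - 60) + 2*n - 6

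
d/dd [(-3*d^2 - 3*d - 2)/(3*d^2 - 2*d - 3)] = 5*(3*d^2 + 6*d + 1)/(9*d^4 - 12*d^3 - 14*d^2 + 12*d + 9)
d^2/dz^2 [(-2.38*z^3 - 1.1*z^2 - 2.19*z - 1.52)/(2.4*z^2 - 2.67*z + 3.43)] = (4.26325641456066e-14*z^4 - 34.075644*z^3 + 132.577668*z^2 - 1.393332*z - 62.641834)/(13.824*z^6 - 46.1376*z^5 + 110.59848*z^4 - 150.910803*z^3 + 158.063661*z^2 - 94.236849*z + 40.353607)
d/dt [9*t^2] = 18*t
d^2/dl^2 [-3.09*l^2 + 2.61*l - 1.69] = -6.18000000000000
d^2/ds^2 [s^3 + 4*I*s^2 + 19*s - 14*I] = 6*s + 8*I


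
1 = 1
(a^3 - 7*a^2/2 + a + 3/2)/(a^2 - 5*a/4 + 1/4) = 2*(2*a^2 - 5*a - 3)/(4*a - 1)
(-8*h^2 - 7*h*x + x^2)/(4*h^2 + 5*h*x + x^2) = (-8*h + x)/(4*h + x)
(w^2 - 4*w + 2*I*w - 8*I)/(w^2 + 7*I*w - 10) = (w - 4)/(w + 5*I)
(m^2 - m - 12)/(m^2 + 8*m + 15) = (m - 4)/(m + 5)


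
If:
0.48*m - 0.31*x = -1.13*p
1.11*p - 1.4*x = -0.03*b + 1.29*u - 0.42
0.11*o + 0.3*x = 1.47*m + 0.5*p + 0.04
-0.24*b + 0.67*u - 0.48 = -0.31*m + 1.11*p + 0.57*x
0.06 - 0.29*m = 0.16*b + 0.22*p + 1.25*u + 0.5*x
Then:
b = 14.9818947525485*x - 2.74254470118546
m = 8.95559596160554*x - 0.658978783316659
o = 100.907461150745*x - 7.1703519627619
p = 0.279920191143359 - 3.52981067395633*x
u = 0.502662845839973 - 3.77413411280238*x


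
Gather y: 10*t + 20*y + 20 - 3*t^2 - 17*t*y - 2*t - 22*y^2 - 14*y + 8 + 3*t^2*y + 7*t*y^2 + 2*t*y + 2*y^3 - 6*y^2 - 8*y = -3*t^2 + 8*t + 2*y^3 + y^2*(7*t - 28) + y*(3*t^2 - 15*t - 2) + 28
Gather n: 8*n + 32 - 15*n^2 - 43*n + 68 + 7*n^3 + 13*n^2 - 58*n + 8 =7*n^3 - 2*n^2 - 93*n + 108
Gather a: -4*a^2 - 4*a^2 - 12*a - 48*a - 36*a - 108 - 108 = -8*a^2 - 96*a - 216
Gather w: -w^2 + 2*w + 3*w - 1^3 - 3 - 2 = -w^2 + 5*w - 6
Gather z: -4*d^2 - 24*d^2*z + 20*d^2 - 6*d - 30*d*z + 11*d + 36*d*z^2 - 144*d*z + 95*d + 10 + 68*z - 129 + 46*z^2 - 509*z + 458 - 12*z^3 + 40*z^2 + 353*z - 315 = 16*d^2 + 100*d - 12*z^3 + z^2*(36*d + 86) + z*(-24*d^2 - 174*d - 88) + 24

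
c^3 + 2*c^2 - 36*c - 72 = (c - 6)*(c + 2)*(c + 6)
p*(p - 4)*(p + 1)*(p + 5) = p^4 + 2*p^3 - 19*p^2 - 20*p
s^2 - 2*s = s*(s - 2)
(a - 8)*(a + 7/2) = a^2 - 9*a/2 - 28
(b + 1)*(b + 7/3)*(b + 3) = b^3 + 19*b^2/3 + 37*b/3 + 7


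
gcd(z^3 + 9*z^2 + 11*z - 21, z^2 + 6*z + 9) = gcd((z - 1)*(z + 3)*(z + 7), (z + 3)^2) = z + 3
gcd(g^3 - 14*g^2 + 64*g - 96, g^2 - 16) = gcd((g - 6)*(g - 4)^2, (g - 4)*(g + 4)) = g - 4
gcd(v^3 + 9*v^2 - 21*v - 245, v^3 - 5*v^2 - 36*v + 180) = v - 5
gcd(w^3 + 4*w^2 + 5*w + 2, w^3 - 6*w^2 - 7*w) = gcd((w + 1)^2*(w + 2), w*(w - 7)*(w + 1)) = w + 1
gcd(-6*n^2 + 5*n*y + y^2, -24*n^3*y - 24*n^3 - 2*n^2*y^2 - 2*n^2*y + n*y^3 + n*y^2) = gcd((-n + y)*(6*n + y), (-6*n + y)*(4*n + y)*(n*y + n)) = 1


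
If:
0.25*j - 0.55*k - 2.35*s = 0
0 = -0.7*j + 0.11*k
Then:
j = -0.723076923076923*s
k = -4.6013986013986*s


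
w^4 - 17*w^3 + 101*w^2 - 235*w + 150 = (w - 6)*(w - 5)^2*(w - 1)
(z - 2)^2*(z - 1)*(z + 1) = z^4 - 4*z^3 + 3*z^2 + 4*z - 4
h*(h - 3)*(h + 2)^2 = h^4 + h^3 - 8*h^2 - 12*h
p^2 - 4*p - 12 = (p - 6)*(p + 2)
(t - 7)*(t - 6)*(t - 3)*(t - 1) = t^4 - 17*t^3 + 97*t^2 - 207*t + 126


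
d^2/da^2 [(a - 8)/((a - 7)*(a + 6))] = 2*(a^3 - 24*a^2 + 150*a - 386)/(a^6 - 3*a^5 - 123*a^4 + 251*a^3 + 5166*a^2 - 5292*a - 74088)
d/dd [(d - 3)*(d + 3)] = 2*d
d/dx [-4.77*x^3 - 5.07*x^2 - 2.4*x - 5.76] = -14.31*x^2 - 10.14*x - 2.4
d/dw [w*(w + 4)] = 2*w + 4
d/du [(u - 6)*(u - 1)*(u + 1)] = 3*u^2 - 12*u - 1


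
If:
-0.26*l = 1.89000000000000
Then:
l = -7.27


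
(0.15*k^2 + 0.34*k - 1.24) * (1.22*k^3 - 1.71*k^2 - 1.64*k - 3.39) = 0.183*k^5 + 0.1583*k^4 - 2.3402*k^3 + 1.0543*k^2 + 0.881*k + 4.2036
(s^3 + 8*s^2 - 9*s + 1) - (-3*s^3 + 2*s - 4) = 4*s^3 + 8*s^2 - 11*s + 5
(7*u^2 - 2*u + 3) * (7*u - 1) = 49*u^3 - 21*u^2 + 23*u - 3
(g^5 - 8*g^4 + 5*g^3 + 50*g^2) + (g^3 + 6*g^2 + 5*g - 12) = g^5 - 8*g^4 + 6*g^3 + 56*g^2 + 5*g - 12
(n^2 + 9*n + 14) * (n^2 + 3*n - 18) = n^4 + 12*n^3 + 23*n^2 - 120*n - 252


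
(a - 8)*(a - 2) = a^2 - 10*a + 16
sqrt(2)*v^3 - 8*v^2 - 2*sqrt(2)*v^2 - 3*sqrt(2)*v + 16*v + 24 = (v - 3)*(v - 4*sqrt(2))*(sqrt(2)*v + sqrt(2))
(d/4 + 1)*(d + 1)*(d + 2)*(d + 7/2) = d^4/4 + 21*d^3/8 + 77*d^2/8 + 57*d/4 + 7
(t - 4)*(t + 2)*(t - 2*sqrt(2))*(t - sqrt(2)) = t^4 - 3*sqrt(2)*t^3 - 2*t^3 - 4*t^2 + 6*sqrt(2)*t^2 - 8*t + 24*sqrt(2)*t - 32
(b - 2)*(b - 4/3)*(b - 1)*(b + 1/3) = b^4 - 4*b^3 + 41*b^2/9 - 2*b/3 - 8/9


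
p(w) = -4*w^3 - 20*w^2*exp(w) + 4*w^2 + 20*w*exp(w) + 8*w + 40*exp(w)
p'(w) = -20*w^2*exp(w) - 12*w^2 - 20*w*exp(w) + 8*w + 60*exp(w) + 8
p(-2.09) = 26.24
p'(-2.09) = -59.35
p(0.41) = 71.24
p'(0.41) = 82.25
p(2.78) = -983.29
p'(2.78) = -2483.06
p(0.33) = 64.72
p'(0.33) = 80.58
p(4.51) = -25398.65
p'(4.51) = -39933.02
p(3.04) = -1807.80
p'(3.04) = -3959.26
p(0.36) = 67.15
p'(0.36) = 81.29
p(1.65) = 102.71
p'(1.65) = -154.40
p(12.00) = -423168697.69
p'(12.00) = -498031285.74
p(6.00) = -226592.12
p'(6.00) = -315050.46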